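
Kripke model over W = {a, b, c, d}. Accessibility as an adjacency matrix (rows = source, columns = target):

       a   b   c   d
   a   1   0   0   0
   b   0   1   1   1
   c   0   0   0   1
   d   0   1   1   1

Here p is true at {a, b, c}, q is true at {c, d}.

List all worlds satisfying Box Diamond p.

a: successors {a}; Diamond p there: a:T. ✓
b: successors {b, c, d}; Diamond p there: b:T, c:F, d:T. ✗
c: successors {d}; Diamond p there: d:T. ✓
d: successors {b, c, d}; Diamond p there: b:T, c:F, d:T. ✗

{a, c}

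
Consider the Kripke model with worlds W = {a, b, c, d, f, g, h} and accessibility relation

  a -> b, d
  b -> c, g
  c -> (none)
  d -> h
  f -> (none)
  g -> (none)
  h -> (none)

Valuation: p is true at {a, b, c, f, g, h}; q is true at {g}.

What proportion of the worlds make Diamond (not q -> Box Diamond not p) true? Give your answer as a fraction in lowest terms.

a: successors {b, d}; not q -> Box Diamond not p there: b:F, d:F. ✗
b: successors {c, g}; not q -> Box Diamond not p there: c:T, g:T. ✓
c: no successors, so Diamond (not q -> Box Diamond not p) fails. ✗
d: successors {h}; not q -> Box Diamond not p there: h:T. ✓
f: no successors, so Diamond (not q -> Box Diamond not p) fails. ✗
g: no successors, so Diamond (not q -> Box Diamond not p) fails. ✗
h: no successors, so Diamond (not q -> Box Diamond not p) fails. ✗
That's 2 of 7 worlds, so 2/7.

2/7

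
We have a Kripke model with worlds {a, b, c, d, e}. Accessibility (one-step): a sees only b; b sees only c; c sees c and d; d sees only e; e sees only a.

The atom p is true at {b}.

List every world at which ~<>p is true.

a: <>p is T. ✗
b: <>p is F. ✓
c: <>p is F. ✓
d: <>p is F. ✓
e: <>p is F. ✓

{b, c, d, e}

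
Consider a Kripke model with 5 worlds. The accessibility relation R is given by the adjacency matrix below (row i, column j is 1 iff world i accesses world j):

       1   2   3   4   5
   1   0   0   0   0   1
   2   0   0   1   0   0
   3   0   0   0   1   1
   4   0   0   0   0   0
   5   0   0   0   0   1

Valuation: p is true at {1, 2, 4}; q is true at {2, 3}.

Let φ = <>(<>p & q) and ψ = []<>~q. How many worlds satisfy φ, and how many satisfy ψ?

1 and 4

For <>(<>p & q):
1: successors {5}; <>p & q there: 5:F. ✗
2: successors {3}; <>p & q there: 3:T. ✓
3: successors {4, 5}; <>p & q there: 4:F, 5:F. ✗
4: no successors, so <>(<>p & q) fails. ✗
5: successors {5}; <>p & q there: 5:F. ✗
— 1 world.
For []<>~q:
1: successors {5}; <>~q there: 5:T. ✓
2: successors {3}; <>~q there: 3:T. ✓
3: successors {4, 5}; <>~q there: 4:F, 5:T. ✗
4: no successors, so []<>~q holds vacuously. ✓
5: successors {5}; <>~q there: 5:T. ✓
— 4 worlds.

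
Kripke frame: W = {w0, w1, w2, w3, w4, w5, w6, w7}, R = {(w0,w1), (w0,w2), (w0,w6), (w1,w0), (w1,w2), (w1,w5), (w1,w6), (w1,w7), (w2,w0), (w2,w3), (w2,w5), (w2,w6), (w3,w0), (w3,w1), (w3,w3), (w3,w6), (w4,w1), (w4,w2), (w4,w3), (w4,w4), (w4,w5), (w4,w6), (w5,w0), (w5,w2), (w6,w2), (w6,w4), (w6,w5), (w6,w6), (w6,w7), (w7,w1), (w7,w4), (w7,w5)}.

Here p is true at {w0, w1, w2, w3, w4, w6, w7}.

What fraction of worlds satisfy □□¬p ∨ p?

w0: □□¬p is F, p is T. ✓
w1: □□¬p is F, p is T. ✓
w2: □□¬p is F, p is T. ✓
w3: □□¬p is F, p is T. ✓
w4: □□¬p is F, p is T. ✓
w5: □□¬p is F, p is F. ✗
w6: □□¬p is F, p is T. ✓
w7: □□¬p is F, p is T. ✓
That's 7 of 8 worlds, so 7/8.

7/8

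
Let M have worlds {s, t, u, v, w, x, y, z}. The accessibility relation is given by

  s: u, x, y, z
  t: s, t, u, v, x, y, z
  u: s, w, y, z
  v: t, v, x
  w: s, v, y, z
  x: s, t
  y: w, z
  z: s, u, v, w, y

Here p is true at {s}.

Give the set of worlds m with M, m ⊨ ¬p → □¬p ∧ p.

s: ¬p is F, □¬p ∧ p is T. ✓
t: ¬p is T, □¬p ∧ p is F. ✗
u: ¬p is T, □¬p ∧ p is F. ✗
v: ¬p is T, □¬p ∧ p is F. ✗
w: ¬p is T, □¬p ∧ p is F. ✗
x: ¬p is T, □¬p ∧ p is F. ✗
y: ¬p is T, □¬p ∧ p is F. ✗
z: ¬p is T, □¬p ∧ p is F. ✗

{s}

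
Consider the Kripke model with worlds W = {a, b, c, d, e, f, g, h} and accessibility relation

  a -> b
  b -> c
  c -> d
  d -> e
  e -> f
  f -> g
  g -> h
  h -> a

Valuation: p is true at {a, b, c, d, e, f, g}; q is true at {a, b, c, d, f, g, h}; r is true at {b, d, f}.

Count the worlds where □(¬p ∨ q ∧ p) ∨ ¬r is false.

1

a: □(¬p ∨ q ∧ p) is T, ¬r is T. ✓
b: □(¬p ∨ q ∧ p) is T, ¬r is F. ✓
c: □(¬p ∨ q ∧ p) is T, ¬r is T. ✓
d: □(¬p ∨ q ∧ p) is F, ¬r is F. ✗
e: □(¬p ∨ q ∧ p) is T, ¬r is T. ✓
f: □(¬p ∨ q ∧ p) is T, ¬r is F. ✓
g: □(¬p ∨ q ∧ p) is T, ¬r is T. ✓
h: □(¬p ∨ q ∧ p) is T, ¬r is T. ✓
Satisfying worlds: {a, b, c, e, f, g, h}.
So □(¬p ∨ q ∧ p) ∨ ¬r fails at the other 1 world.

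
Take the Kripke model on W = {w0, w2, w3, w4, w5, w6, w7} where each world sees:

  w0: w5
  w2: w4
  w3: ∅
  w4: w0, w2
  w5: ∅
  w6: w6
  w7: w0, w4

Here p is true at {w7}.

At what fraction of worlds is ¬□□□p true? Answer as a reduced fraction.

w0: □□□p is T. ✗
w2: □□□p is F. ✓
w3: □□□p is T. ✗
w4: □□□p is F. ✓
w5: □□□p is T. ✗
w6: □□□p is F. ✓
w7: □□□p is F. ✓
That's 4 of 7 worlds, so 4/7.

4/7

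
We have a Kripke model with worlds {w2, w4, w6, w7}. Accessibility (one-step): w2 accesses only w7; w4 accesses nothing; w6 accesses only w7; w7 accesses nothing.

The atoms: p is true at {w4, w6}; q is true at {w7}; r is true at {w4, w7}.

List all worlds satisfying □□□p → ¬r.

w2: □□□p is T, ¬r is T. ✓
w4: □□□p is T, ¬r is F. ✗
w6: □□□p is T, ¬r is T. ✓
w7: □□□p is T, ¬r is F. ✗

{w2, w6}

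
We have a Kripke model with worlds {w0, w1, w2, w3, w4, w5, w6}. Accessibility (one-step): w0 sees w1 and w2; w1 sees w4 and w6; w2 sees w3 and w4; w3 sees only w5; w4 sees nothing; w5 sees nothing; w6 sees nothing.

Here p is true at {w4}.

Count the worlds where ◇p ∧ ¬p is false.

5

w0: ◇p is F, ¬p is T. ✗
w1: ◇p is T, ¬p is T. ✓
w2: ◇p is T, ¬p is T. ✓
w3: ◇p is F, ¬p is T. ✗
w4: ◇p is F, ¬p is F. ✗
w5: ◇p is F, ¬p is T. ✗
w6: ◇p is F, ¬p is T. ✗
Satisfying worlds: {w1, w2}.
So ◇p ∧ ¬p fails at the other 5 worlds.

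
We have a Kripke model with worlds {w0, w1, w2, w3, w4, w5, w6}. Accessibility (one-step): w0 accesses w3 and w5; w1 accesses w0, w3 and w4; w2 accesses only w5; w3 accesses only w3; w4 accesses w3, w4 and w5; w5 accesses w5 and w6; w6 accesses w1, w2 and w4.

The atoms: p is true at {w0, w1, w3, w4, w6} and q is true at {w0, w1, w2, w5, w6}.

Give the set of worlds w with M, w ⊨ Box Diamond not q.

{w1, w3}

w0: successors {w3, w5}; Diamond not q there: w3:T, w5:F. ✗
w1: successors {w0, w3, w4}; Diamond not q there: w0:T, w3:T, w4:T. ✓
w2: successors {w5}; Diamond not q there: w5:F. ✗
w3: successors {w3}; Diamond not q there: w3:T. ✓
w4: successors {w3, w4, w5}; Diamond not q there: w3:T, w4:T, w5:F. ✗
w5: successors {w5, w6}; Diamond not q there: w5:F, w6:T. ✗
w6: successors {w1, w2, w4}; Diamond not q there: w1:T, w2:F, w4:T. ✗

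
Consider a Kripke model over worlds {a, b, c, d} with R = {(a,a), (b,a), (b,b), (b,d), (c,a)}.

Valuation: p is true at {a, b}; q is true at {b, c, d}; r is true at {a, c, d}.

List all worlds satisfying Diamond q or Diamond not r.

a: Diamond q is F, Diamond not r is F. ✗
b: Diamond q is T, Diamond not r is T. ✓
c: Diamond q is F, Diamond not r is F. ✗
d: Diamond q is F, Diamond not r is F. ✗

{b}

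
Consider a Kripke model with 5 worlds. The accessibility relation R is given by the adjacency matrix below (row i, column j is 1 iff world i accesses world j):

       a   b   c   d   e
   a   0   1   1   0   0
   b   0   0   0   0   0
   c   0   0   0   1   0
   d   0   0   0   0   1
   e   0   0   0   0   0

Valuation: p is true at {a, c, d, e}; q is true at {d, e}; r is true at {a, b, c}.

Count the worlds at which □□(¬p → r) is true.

a: successors {b, c}; □(¬p → r) there: b:T, c:T. ✓
b: no successors, so □□(¬p → r) holds vacuously. ✓
c: successors {d}; □(¬p → r) there: d:T. ✓
d: successors {e}; □(¬p → r) there: e:T. ✓
e: no successors, so □□(¬p → r) holds vacuously. ✓
Satisfying worlds: {a, b, c, d, e}.

5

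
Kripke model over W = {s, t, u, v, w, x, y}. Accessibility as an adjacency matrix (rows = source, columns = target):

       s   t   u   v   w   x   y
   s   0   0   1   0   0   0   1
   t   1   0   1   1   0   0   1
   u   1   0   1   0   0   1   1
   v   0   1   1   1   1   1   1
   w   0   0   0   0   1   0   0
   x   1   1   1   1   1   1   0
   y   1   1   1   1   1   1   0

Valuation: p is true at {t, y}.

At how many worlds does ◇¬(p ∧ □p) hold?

7

s: successors {u, y}; ¬(p ∧ □p) there: u:T, y:T. ✓
t: successors {s, u, v, y}; ¬(p ∧ □p) there: s:T, u:T, v:T, y:T. ✓
u: successors {s, u, x, y}; ¬(p ∧ □p) there: s:T, u:T, x:T, y:T. ✓
v: successors {t, u, v, w, x, y}; ¬(p ∧ □p) there: t:T, u:T, v:T, w:T, x:T, y:T. ✓
w: successors {w}; ¬(p ∧ □p) there: w:T. ✓
x: successors {s, t, u, v, w, x}; ¬(p ∧ □p) there: s:T, t:T, u:T, v:T, w:T, x:T. ✓
y: successors {s, t, u, v, w, x}; ¬(p ∧ □p) there: s:T, t:T, u:T, v:T, w:T, x:T. ✓
Satisfying worlds: {s, t, u, v, w, x, y}.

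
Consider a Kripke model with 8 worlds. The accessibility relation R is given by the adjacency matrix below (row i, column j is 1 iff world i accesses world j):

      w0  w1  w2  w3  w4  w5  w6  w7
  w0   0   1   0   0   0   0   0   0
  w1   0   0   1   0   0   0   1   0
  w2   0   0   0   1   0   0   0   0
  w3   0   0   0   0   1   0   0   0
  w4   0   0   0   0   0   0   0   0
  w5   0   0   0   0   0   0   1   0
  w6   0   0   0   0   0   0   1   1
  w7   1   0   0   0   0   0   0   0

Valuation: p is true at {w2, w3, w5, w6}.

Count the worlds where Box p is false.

w0: successors {w1}; p there: w1:F. ✗
w1: successors {w2, w6}; p there: w2:T, w6:T. ✓
w2: successors {w3}; p there: w3:T. ✓
w3: successors {w4}; p there: w4:F. ✗
w4: no successors, so Box p holds vacuously. ✓
w5: successors {w6}; p there: w6:T. ✓
w6: successors {w6, w7}; p there: w6:T, w7:F. ✗
w7: successors {w0}; p there: w0:F. ✗
Satisfying worlds: {w1, w2, w4, w5}.
So Box p fails at the other 4 worlds.

4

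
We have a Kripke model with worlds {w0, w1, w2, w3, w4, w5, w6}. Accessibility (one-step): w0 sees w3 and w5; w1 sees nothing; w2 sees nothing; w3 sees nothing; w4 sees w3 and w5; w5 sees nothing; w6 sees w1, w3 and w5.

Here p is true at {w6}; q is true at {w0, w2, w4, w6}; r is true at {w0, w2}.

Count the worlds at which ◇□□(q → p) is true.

w0: successors {w3, w5}; □□(q → p) there: w3:T, w5:T. ✓
w1: no successors, so ◇□□(q → p) fails. ✗
w2: no successors, so ◇□□(q → p) fails. ✗
w3: no successors, so ◇□□(q → p) fails. ✗
w4: successors {w3, w5}; □□(q → p) there: w3:T, w5:T. ✓
w5: no successors, so ◇□□(q → p) fails. ✗
w6: successors {w1, w3, w5}; □□(q → p) there: w1:T, w3:T, w5:T. ✓
Satisfying worlds: {w0, w4, w6}.

3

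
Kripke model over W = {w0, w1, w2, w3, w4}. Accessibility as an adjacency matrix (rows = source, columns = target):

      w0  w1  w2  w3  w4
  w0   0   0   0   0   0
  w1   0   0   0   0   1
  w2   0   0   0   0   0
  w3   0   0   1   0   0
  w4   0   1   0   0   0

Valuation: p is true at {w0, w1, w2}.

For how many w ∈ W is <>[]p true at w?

w0: no successors, so <>[]p fails. ✗
w1: successors {w4}; []p there: w4:T. ✓
w2: no successors, so <>[]p fails. ✗
w3: successors {w2}; []p there: w2:T. ✓
w4: successors {w1}; []p there: w1:F. ✗
Satisfying worlds: {w1, w3}.

2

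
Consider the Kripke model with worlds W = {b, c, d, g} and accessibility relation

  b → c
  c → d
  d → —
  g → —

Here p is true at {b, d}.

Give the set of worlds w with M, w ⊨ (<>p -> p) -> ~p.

b: <>p -> p is T, ~p is F. ✗
c: <>p -> p is F, ~p is T. ✓
d: <>p -> p is T, ~p is F. ✗
g: <>p -> p is T, ~p is T. ✓

{c, g}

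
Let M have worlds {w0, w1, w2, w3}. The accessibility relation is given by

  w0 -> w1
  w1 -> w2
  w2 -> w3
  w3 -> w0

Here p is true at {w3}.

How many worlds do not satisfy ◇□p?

3

w0: successors {w1}; □p there: w1:F. ✗
w1: successors {w2}; □p there: w2:T. ✓
w2: successors {w3}; □p there: w3:F. ✗
w3: successors {w0}; □p there: w0:F. ✗
Satisfying worlds: {w1}.
So ◇□p fails at the other 3 worlds.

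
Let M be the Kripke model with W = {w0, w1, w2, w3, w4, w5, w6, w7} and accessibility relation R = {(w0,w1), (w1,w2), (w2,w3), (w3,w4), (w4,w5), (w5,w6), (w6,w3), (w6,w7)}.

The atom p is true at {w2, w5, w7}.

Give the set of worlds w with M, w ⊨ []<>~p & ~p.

w0: []<>~p is F, ~p is T. ✗
w1: []<>~p is T, ~p is T. ✓
w2: []<>~p is T, ~p is F. ✗
w3: []<>~p is F, ~p is T. ✗
w4: []<>~p is T, ~p is T. ✓
w5: []<>~p is T, ~p is F. ✗
w6: []<>~p is F, ~p is T. ✗
w7: []<>~p is T, ~p is F. ✗

{w1, w4}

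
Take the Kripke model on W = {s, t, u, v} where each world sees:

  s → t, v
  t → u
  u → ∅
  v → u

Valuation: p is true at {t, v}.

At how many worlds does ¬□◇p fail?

s: □◇p is F. ✓
t: □◇p is F. ✓
u: □◇p is T. ✗
v: □◇p is F. ✓
Satisfying worlds: {s, t, v}.
So ¬□◇p fails at the other 1 world.

1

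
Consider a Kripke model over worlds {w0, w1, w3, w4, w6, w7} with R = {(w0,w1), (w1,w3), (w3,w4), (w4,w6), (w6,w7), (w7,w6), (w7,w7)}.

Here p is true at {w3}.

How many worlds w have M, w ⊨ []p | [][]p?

w0: []p is F, [][]p is T. ✓
w1: []p is T, [][]p is F. ✓
w3: []p is F, [][]p is F. ✗
w4: []p is F, [][]p is F. ✗
w6: []p is F, [][]p is F. ✗
w7: []p is F, [][]p is F. ✗
Satisfying worlds: {w0, w1}.

2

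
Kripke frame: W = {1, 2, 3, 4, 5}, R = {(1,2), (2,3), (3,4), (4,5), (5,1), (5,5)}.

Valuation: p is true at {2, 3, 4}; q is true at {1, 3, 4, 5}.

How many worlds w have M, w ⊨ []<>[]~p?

3

1: successors {2}; <>[]~p there: 2:F. ✗
2: successors {3}; <>[]~p there: 3:T. ✓
3: successors {4}; <>[]~p there: 4:T. ✓
4: successors {5}; <>[]~p there: 5:T. ✓
5: successors {1, 5}; <>[]~p there: 1:F, 5:T. ✗
Satisfying worlds: {2, 3, 4}.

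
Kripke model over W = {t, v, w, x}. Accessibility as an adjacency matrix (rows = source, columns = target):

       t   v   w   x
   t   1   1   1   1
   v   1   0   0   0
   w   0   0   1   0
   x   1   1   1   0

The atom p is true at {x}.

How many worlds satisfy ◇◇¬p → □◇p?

t: ◇◇¬p is T, □◇p is F. ✗
v: ◇◇¬p is T, □◇p is T. ✓
w: ◇◇¬p is T, □◇p is F. ✗
x: ◇◇¬p is T, □◇p is F. ✗
Satisfying worlds: {v}.

1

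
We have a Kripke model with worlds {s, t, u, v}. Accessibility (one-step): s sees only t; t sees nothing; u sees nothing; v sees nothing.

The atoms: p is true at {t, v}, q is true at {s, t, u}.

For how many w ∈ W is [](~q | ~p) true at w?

3

s: successors {t}; ~q | ~p there: t:F. ✗
t: no successors, so [](~q | ~p) holds vacuously. ✓
u: no successors, so [](~q | ~p) holds vacuously. ✓
v: no successors, so [](~q | ~p) holds vacuously. ✓
Satisfying worlds: {t, u, v}.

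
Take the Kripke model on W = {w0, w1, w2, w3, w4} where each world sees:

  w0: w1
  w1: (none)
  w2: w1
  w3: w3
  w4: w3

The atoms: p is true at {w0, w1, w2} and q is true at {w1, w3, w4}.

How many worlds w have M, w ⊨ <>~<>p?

w0: successors {w1}; ~<>p there: w1:T. ✓
w1: no successors, so <>~<>p fails. ✗
w2: successors {w1}; ~<>p there: w1:T. ✓
w3: successors {w3}; ~<>p there: w3:T. ✓
w4: successors {w3}; ~<>p there: w3:T. ✓
Satisfying worlds: {w0, w2, w3, w4}.

4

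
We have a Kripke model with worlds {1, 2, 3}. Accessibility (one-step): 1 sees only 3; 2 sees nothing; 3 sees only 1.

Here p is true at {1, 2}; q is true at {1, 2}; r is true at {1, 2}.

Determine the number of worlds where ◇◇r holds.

1: successors {3}; ◇r there: 3:T. ✓
2: no successors, so ◇◇r fails. ✗
3: successors {1}; ◇r there: 1:F. ✗
Satisfying worlds: {1}.

1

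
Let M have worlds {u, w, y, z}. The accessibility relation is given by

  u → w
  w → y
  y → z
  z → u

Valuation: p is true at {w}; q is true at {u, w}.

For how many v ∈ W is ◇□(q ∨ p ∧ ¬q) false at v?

2

u: successors {w}; □(q ∨ p ∧ ¬q) there: w:F. ✗
w: successors {y}; □(q ∨ p ∧ ¬q) there: y:F. ✗
y: successors {z}; □(q ∨ p ∧ ¬q) there: z:T. ✓
z: successors {u}; □(q ∨ p ∧ ¬q) there: u:T. ✓
Satisfying worlds: {y, z}.
So ◇□(q ∨ p ∧ ¬q) fails at the other 2 worlds.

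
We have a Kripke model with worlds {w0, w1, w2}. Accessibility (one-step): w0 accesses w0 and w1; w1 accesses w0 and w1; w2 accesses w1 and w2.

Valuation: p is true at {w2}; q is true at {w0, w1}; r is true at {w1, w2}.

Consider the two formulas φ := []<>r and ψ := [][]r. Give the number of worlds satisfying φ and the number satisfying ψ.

For []<>r:
w0: successors {w0, w1}; <>r there: w0:T, w1:T. ✓
w1: successors {w0, w1}; <>r there: w0:T, w1:T. ✓
w2: successors {w1, w2}; <>r there: w1:T, w2:T. ✓
— 3 worlds.
For [][]r:
w0: successors {w0, w1}; []r there: w0:F, w1:F. ✗
w1: successors {w0, w1}; []r there: w0:F, w1:F. ✗
w2: successors {w1, w2}; []r there: w1:F, w2:T. ✗
— 0 worlds.

3 and 0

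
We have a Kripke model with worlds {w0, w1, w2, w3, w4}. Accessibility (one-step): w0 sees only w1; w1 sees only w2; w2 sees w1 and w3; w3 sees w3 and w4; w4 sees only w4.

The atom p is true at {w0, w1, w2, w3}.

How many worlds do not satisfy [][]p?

w0: successors {w1}; []p there: w1:T. ✓
w1: successors {w2}; []p there: w2:T. ✓
w2: successors {w1, w3}; []p there: w1:T, w3:F. ✗
w3: successors {w3, w4}; []p there: w3:F, w4:F. ✗
w4: successors {w4}; []p there: w4:F. ✗
Satisfying worlds: {w0, w1}.
So [][]p fails at the other 3 worlds.

3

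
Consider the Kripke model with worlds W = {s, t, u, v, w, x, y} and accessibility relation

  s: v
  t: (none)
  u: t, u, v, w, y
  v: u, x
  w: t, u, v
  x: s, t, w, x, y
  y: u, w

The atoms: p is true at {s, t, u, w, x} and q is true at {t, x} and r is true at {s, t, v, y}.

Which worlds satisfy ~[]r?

{u, v, w, x, y}

s: []r is T. ✗
t: []r is T. ✗
u: []r is F. ✓
v: []r is F. ✓
w: []r is F. ✓
x: []r is F. ✓
y: []r is F. ✓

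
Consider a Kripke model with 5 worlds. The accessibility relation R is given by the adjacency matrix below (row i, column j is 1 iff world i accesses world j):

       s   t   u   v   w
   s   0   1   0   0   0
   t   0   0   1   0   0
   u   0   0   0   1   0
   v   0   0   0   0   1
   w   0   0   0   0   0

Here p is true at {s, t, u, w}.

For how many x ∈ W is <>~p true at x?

1

s: successors {t}; ~p there: t:F. ✗
t: successors {u}; ~p there: u:F. ✗
u: successors {v}; ~p there: v:T. ✓
v: successors {w}; ~p there: w:F. ✗
w: no successors, so <>~p fails. ✗
Satisfying worlds: {u}.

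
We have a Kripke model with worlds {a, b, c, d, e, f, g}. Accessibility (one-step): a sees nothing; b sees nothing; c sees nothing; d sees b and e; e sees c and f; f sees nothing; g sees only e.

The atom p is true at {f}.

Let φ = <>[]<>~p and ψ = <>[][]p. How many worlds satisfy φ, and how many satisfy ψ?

2 and 3

For <>[]<>~p:
a: no successors, so <>[]<>~p fails. ✗
b: no successors, so <>[]<>~p fails. ✗
c: no successors, so <>[]<>~p fails. ✗
d: successors {b, e}; []<>~p there: b:T, e:F. ✓
e: successors {c, f}; []<>~p there: c:T, f:T. ✓
f: no successors, so <>[]<>~p fails. ✗
g: successors {e}; []<>~p there: e:F. ✗
— 2 worlds.
For <>[][]p:
a: no successors, so <>[][]p fails. ✗
b: no successors, so <>[][]p fails. ✗
c: no successors, so <>[][]p fails. ✗
d: successors {b, e}; [][]p there: b:T, e:T. ✓
e: successors {c, f}; [][]p there: c:T, f:T. ✓
f: no successors, so <>[][]p fails. ✗
g: successors {e}; [][]p there: e:T. ✓
— 3 worlds.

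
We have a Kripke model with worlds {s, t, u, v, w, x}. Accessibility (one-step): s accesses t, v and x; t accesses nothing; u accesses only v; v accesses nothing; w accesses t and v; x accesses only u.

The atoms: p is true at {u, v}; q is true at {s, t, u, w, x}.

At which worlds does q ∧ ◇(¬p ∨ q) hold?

s: q is T, ◇(¬p ∨ q) is T. ✓
t: q is T, ◇(¬p ∨ q) is F. ✗
u: q is T, ◇(¬p ∨ q) is F. ✗
v: q is F, ◇(¬p ∨ q) is F. ✗
w: q is T, ◇(¬p ∨ q) is T. ✓
x: q is T, ◇(¬p ∨ q) is T. ✓

{s, w, x}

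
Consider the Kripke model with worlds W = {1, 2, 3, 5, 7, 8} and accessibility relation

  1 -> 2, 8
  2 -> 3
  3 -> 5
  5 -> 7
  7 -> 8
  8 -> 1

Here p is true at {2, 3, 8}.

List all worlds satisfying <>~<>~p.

{1, 5, 8}

1: successors {2, 8}; ~<>~p there: 2:T, 8:F. ✓
2: successors {3}; ~<>~p there: 3:F. ✗
3: successors {5}; ~<>~p there: 5:F. ✗
5: successors {7}; ~<>~p there: 7:T. ✓
7: successors {8}; ~<>~p there: 8:F. ✗
8: successors {1}; ~<>~p there: 1:T. ✓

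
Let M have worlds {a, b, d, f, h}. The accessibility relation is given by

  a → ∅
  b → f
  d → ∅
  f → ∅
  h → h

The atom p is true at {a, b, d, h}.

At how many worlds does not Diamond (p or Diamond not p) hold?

a: Diamond (p or Diamond not p) is F. ✓
b: Diamond (p or Diamond not p) is F. ✓
d: Diamond (p or Diamond not p) is F. ✓
f: Diamond (p or Diamond not p) is F. ✓
h: Diamond (p or Diamond not p) is T. ✗
Satisfying worlds: {a, b, d, f}.

4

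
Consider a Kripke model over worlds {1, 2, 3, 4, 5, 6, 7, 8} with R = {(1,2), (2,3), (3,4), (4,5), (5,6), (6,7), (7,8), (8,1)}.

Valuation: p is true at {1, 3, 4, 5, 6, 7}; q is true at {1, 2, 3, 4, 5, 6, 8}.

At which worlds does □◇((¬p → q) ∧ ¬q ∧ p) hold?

{5}

1: successors {2}; ◇((¬p → q) ∧ ¬q ∧ p) there: 2:F. ✗
2: successors {3}; ◇((¬p → q) ∧ ¬q ∧ p) there: 3:F. ✗
3: successors {4}; ◇((¬p → q) ∧ ¬q ∧ p) there: 4:F. ✗
4: successors {5}; ◇((¬p → q) ∧ ¬q ∧ p) there: 5:F. ✗
5: successors {6}; ◇((¬p → q) ∧ ¬q ∧ p) there: 6:T. ✓
6: successors {7}; ◇((¬p → q) ∧ ¬q ∧ p) there: 7:F. ✗
7: successors {8}; ◇((¬p → q) ∧ ¬q ∧ p) there: 8:F. ✗
8: successors {1}; ◇((¬p → q) ∧ ¬q ∧ p) there: 1:F. ✗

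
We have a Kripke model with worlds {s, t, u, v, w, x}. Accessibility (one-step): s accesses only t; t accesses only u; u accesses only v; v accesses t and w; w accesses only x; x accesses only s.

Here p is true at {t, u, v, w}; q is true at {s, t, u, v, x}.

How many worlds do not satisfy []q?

1

s: successors {t}; q there: t:T. ✓
t: successors {u}; q there: u:T. ✓
u: successors {v}; q there: v:T. ✓
v: successors {t, w}; q there: t:T, w:F. ✗
w: successors {x}; q there: x:T. ✓
x: successors {s}; q there: s:T. ✓
Satisfying worlds: {s, t, u, w, x}.
So []q fails at the other 1 world.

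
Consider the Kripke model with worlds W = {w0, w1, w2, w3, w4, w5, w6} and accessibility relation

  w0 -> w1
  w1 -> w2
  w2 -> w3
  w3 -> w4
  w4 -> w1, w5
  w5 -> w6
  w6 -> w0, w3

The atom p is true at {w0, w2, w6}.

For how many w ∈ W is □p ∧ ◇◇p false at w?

6

w0: □p is F, ◇◇p is T. ✗
w1: □p is T, ◇◇p is F. ✗
w2: □p is F, ◇◇p is F. ✗
w3: □p is F, ◇◇p is F. ✗
w4: □p is F, ◇◇p is T. ✗
w5: □p is T, ◇◇p is T. ✓
w6: □p is F, ◇◇p is F. ✗
Satisfying worlds: {w5}.
So □p ∧ ◇◇p fails at the other 6 worlds.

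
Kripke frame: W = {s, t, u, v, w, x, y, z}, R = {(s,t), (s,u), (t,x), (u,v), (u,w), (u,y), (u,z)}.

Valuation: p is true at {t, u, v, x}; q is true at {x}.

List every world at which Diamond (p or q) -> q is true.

{v, w, x, y, z}

s: Diamond (p or q) is T, q is F. ✗
t: Diamond (p or q) is T, q is F. ✗
u: Diamond (p or q) is T, q is F. ✗
v: Diamond (p or q) is F, q is F. ✓
w: Diamond (p or q) is F, q is F. ✓
x: Diamond (p or q) is F, q is T. ✓
y: Diamond (p or q) is F, q is F. ✓
z: Diamond (p or q) is F, q is F. ✓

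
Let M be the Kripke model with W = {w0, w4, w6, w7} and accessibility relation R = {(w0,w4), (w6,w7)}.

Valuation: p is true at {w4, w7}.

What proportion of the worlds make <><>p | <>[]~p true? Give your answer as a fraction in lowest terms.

w0: <><>p is F, <>[]~p is T. ✓
w4: <><>p is F, <>[]~p is F. ✗
w6: <><>p is F, <>[]~p is T. ✓
w7: <><>p is F, <>[]~p is F. ✗
That's 2 of 4 worlds, so 2/4 = 1/2.

1/2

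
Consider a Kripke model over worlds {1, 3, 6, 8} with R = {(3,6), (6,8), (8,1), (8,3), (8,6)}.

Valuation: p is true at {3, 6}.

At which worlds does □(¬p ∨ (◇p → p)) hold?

{1, 3, 6, 8}

1: no successors, so □(¬p ∨ (◇p → p)) holds vacuously. ✓
3: successors {6}; ¬p ∨ (◇p → p) there: 6:T. ✓
6: successors {8}; ¬p ∨ (◇p → p) there: 8:T. ✓
8: successors {1, 3, 6}; ¬p ∨ (◇p → p) there: 1:T, 3:T, 6:T. ✓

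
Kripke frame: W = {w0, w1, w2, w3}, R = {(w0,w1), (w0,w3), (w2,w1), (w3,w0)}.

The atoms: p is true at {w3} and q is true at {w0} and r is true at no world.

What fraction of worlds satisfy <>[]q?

w0: successors {w1, w3}; []q there: w1:T, w3:T. ✓
w1: no successors, so <>[]q fails. ✗
w2: successors {w1}; []q there: w1:T. ✓
w3: successors {w0}; []q there: w0:F. ✗
That's 2 of 4 worlds, so 2/4 = 1/2.

1/2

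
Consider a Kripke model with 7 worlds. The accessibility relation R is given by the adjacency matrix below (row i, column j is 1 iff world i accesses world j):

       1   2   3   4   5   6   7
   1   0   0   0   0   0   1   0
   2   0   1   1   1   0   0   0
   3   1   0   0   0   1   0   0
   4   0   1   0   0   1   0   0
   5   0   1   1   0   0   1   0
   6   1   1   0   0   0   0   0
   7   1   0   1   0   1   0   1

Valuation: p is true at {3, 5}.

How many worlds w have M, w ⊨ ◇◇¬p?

1: successors {6}; ◇¬p there: 6:T. ✓
2: successors {2, 3, 4}; ◇¬p there: 2:T, 3:T, 4:T. ✓
3: successors {1, 5}; ◇¬p there: 1:T, 5:T. ✓
4: successors {2, 5}; ◇¬p there: 2:T, 5:T. ✓
5: successors {2, 3, 6}; ◇¬p there: 2:T, 3:T, 6:T. ✓
6: successors {1, 2}; ◇¬p there: 1:T, 2:T. ✓
7: successors {1, 3, 5, 7}; ◇¬p there: 1:T, 3:T, 5:T, 7:T. ✓
Satisfying worlds: {1, 2, 3, 4, 5, 6, 7}.

7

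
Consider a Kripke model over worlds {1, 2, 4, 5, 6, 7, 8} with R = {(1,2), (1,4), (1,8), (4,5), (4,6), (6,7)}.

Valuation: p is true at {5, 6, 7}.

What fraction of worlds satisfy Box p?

1: successors {2, 4, 8}; p there: 2:F, 4:F, 8:F. ✗
2: no successors, so Box p holds vacuously. ✓
4: successors {5, 6}; p there: 5:T, 6:T. ✓
5: no successors, so Box p holds vacuously. ✓
6: successors {7}; p there: 7:T. ✓
7: no successors, so Box p holds vacuously. ✓
8: no successors, so Box p holds vacuously. ✓
That's 6 of 7 worlds, so 6/7.

6/7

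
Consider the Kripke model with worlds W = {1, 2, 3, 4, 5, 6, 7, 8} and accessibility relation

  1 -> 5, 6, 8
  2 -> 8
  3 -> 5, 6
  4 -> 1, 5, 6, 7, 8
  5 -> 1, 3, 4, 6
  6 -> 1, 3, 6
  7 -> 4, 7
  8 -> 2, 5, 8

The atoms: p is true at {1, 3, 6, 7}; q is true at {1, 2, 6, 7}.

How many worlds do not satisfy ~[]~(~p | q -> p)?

2

1: []~(~p | q -> p) is F. ✓
2: []~(~p | q -> p) is T. ✗
3: []~(~p | q -> p) is F. ✓
4: []~(~p | q -> p) is F. ✓
5: []~(~p | q -> p) is F. ✓
6: []~(~p | q -> p) is F. ✓
7: []~(~p | q -> p) is F. ✓
8: []~(~p | q -> p) is T. ✗
Satisfying worlds: {1, 3, 4, 5, 6, 7}.
So ~[]~(~p | q -> p) fails at the other 2 worlds.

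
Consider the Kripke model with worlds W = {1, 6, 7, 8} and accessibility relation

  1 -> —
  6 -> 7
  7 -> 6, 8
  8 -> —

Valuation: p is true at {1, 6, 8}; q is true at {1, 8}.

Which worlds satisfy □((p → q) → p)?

1: no successors, so □((p → q) → p) holds vacuously. ✓
6: successors {7}; (p → q) → p there: 7:F. ✗
7: successors {6, 8}; (p → q) → p there: 6:T, 8:T. ✓
8: no successors, so □((p → q) → p) holds vacuously. ✓

{1, 7, 8}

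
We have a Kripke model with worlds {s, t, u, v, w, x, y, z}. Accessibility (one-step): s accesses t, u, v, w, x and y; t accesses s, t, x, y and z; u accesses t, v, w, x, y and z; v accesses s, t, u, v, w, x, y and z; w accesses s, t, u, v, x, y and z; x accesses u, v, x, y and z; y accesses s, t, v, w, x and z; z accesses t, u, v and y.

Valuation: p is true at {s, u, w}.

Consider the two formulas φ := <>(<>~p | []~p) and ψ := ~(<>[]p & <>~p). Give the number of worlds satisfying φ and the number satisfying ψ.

8 and 8

For <>(<>~p | []~p):
s: successors {t, u, v, w, x, y}; <>~p | []~p there: t:T, u:T, v:T, w:T, x:T, y:T. ✓
t: successors {s, t, x, y, z}; <>~p | []~p there: s:T, t:T, x:T, y:T, z:T. ✓
u: successors {t, v, w, x, y, z}; <>~p | []~p there: t:T, v:T, w:T, x:T, y:T, z:T. ✓
v: successors {s, t, u, v, w, x, y, z}; <>~p | []~p there: s:T, t:T, u:T, v:T, w:T, x:T, y:T, z:T. ✓
w: successors {s, t, u, v, x, y, z}; <>~p | []~p there: s:T, t:T, u:T, v:T, x:T, y:T, z:T. ✓
x: successors {u, v, x, y, z}; <>~p | []~p there: u:T, v:T, x:T, y:T, z:T. ✓
y: successors {s, t, v, w, x, z}; <>~p | []~p there: s:T, t:T, v:T, w:T, x:T, z:T. ✓
z: successors {t, u, v, y}; <>~p | []~p there: t:T, u:T, v:T, y:T. ✓
— 8 worlds.
For ~(<>[]p & <>~p):
s: <>[]p & <>~p is F. ✓
t: <>[]p & <>~p is F. ✓
u: <>[]p & <>~p is F. ✓
v: <>[]p & <>~p is F. ✓
w: <>[]p & <>~p is F. ✓
x: <>[]p & <>~p is F. ✓
y: <>[]p & <>~p is F. ✓
z: <>[]p & <>~p is F. ✓
— 8 worlds.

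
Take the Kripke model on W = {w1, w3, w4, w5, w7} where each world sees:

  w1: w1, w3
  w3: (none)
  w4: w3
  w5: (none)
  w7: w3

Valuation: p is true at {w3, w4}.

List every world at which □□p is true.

{w3, w4, w5, w7}

w1: successors {w1, w3}; □p there: w1:F, w3:T. ✗
w3: no successors, so □□p holds vacuously. ✓
w4: successors {w3}; □p there: w3:T. ✓
w5: no successors, so □□p holds vacuously. ✓
w7: successors {w3}; □p there: w3:T. ✓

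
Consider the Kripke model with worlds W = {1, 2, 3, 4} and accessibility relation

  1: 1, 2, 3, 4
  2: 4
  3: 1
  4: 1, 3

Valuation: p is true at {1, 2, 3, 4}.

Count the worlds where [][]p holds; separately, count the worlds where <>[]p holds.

For [][]p:
1: successors {1, 2, 3, 4}; []p there: 1:T, 2:T, 3:T, 4:T. ✓
2: successors {4}; []p there: 4:T. ✓
3: successors {1}; []p there: 1:T. ✓
4: successors {1, 3}; []p there: 1:T, 3:T. ✓
— 4 worlds.
For <>[]p:
1: successors {1, 2, 3, 4}; []p there: 1:T, 2:T, 3:T, 4:T. ✓
2: successors {4}; []p there: 4:T. ✓
3: successors {1}; []p there: 1:T. ✓
4: successors {1, 3}; []p there: 1:T, 3:T. ✓
— 4 worlds.

4 and 4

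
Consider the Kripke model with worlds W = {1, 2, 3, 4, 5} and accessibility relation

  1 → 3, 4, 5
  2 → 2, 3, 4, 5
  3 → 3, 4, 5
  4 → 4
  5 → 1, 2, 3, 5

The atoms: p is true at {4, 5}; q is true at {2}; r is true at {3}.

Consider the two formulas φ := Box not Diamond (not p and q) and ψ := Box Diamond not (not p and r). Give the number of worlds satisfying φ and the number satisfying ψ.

1 and 5

For Box not Diamond (not p and q):
1: successors {3, 4, 5}; not Diamond (not p and q) there: 3:T, 4:T, 5:F. ✗
2: successors {2, 3, 4, 5}; not Diamond (not p and q) there: 2:F, 3:T, 4:T, 5:F. ✗
3: successors {3, 4, 5}; not Diamond (not p and q) there: 3:T, 4:T, 5:F. ✗
4: successors {4}; not Diamond (not p and q) there: 4:T. ✓
5: successors {1, 2, 3, 5}; not Diamond (not p and q) there: 1:T, 2:F, 3:T, 5:F. ✗
— 1 world.
For Box Diamond not (not p and r):
1: successors {3, 4, 5}; Diamond not (not p and r) there: 3:T, 4:T, 5:T. ✓
2: successors {2, 3, 4, 5}; Diamond not (not p and r) there: 2:T, 3:T, 4:T, 5:T. ✓
3: successors {3, 4, 5}; Diamond not (not p and r) there: 3:T, 4:T, 5:T. ✓
4: successors {4}; Diamond not (not p and r) there: 4:T. ✓
5: successors {1, 2, 3, 5}; Diamond not (not p and r) there: 1:T, 2:T, 3:T, 5:T. ✓
— 5 worlds.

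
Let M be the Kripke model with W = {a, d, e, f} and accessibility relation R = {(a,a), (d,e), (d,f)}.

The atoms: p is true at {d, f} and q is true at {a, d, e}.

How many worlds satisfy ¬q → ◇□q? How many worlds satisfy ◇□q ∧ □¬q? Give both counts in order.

For ¬q → ◇□q:
a: ¬q is F, ◇□q is T. ✓
d: ¬q is F, ◇□q is T. ✓
e: ¬q is F, ◇□q is F. ✓
f: ¬q is T, ◇□q is F. ✗
— 3 worlds.
For ◇□q ∧ □¬q:
a: ◇□q is T, □¬q is F. ✗
d: ◇□q is T, □¬q is F. ✗
e: ◇□q is F, □¬q is T. ✗
f: ◇□q is F, □¬q is T. ✗
— 0 worlds.

3 and 0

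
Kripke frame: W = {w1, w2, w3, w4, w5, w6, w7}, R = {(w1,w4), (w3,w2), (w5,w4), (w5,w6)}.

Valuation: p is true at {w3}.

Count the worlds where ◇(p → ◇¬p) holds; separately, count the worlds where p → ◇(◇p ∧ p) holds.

For ◇(p → ◇¬p):
w1: successors {w4}; p → ◇¬p there: w4:T. ✓
w2: no successors, so ◇(p → ◇¬p) fails. ✗
w3: successors {w2}; p → ◇¬p there: w2:T. ✓
w4: no successors, so ◇(p → ◇¬p) fails. ✗
w5: successors {w4, w6}; p → ◇¬p there: w4:T, w6:T. ✓
w6: no successors, so ◇(p → ◇¬p) fails. ✗
w7: no successors, so ◇(p → ◇¬p) fails. ✗
— 3 worlds.
For p → ◇(◇p ∧ p):
w1: p is F, ◇(◇p ∧ p) is F. ✓
w2: p is F, ◇(◇p ∧ p) is F. ✓
w3: p is T, ◇(◇p ∧ p) is F. ✗
w4: p is F, ◇(◇p ∧ p) is F. ✓
w5: p is F, ◇(◇p ∧ p) is F. ✓
w6: p is F, ◇(◇p ∧ p) is F. ✓
w7: p is F, ◇(◇p ∧ p) is F. ✓
— 6 worlds.

3 and 6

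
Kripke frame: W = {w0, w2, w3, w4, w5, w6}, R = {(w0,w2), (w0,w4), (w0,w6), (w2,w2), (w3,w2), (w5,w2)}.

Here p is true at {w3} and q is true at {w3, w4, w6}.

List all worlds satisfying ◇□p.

{w0}

w0: successors {w2, w4, w6}; □p there: w2:F, w4:T, w6:T. ✓
w2: successors {w2}; □p there: w2:F. ✗
w3: successors {w2}; □p there: w2:F. ✗
w4: no successors, so ◇□p fails. ✗
w5: successors {w2}; □p there: w2:F. ✗
w6: no successors, so ◇□p fails. ✗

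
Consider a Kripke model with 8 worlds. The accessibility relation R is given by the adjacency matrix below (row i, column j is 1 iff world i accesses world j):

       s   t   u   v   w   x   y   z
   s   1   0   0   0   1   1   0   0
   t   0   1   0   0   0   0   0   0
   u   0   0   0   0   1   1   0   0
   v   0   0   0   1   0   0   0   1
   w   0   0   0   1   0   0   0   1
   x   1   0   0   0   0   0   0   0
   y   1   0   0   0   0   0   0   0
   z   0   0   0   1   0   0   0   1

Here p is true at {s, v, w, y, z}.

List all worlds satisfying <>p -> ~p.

s: <>p is T, ~p is F. ✗
t: <>p is F, ~p is T. ✓
u: <>p is T, ~p is T. ✓
v: <>p is T, ~p is F. ✗
w: <>p is T, ~p is F. ✗
x: <>p is T, ~p is T. ✓
y: <>p is T, ~p is F. ✗
z: <>p is T, ~p is F. ✗

{t, u, x}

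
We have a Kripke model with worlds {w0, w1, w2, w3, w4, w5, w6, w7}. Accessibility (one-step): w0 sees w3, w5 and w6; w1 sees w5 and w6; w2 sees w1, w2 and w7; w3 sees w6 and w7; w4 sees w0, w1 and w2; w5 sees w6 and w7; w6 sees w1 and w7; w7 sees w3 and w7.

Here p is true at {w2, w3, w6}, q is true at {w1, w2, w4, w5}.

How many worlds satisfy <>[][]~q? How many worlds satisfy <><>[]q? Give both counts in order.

5 and 0

For <>[][]~q:
w0: successors {w3, w5, w6}; [][]~q there: w3:F, w5:F, w6:F. ✗
w1: successors {w5, w6}; [][]~q there: w5:F, w6:F. ✗
w2: successors {w1, w2, w7}; [][]~q there: w1:F, w2:F, w7:T. ✓
w3: successors {w6, w7}; [][]~q there: w6:F, w7:T. ✓
w4: successors {w0, w1, w2}; [][]~q there: w0:F, w1:F, w2:F. ✗
w5: successors {w6, w7}; [][]~q there: w6:F, w7:T. ✓
w6: successors {w1, w7}; [][]~q there: w1:F, w7:T. ✓
w7: successors {w3, w7}; [][]~q there: w3:F, w7:T. ✓
— 5 worlds.
For <><>[]q:
w0: successors {w3, w5, w6}; <>[]q there: w3:F, w5:F, w6:F. ✗
w1: successors {w5, w6}; <>[]q there: w5:F, w6:F. ✗
w2: successors {w1, w2, w7}; <>[]q there: w1:F, w2:F, w7:F. ✗
w3: successors {w6, w7}; <>[]q there: w6:F, w7:F. ✗
w4: successors {w0, w1, w2}; <>[]q there: w0:F, w1:F, w2:F. ✗
w5: successors {w6, w7}; <>[]q there: w6:F, w7:F. ✗
w6: successors {w1, w7}; <>[]q there: w1:F, w7:F. ✗
w7: successors {w3, w7}; <>[]q there: w3:F, w7:F. ✗
— 0 worlds.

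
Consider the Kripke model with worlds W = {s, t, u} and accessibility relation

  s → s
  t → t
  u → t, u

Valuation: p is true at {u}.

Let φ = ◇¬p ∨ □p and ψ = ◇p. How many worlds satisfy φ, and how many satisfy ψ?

For ◇¬p ∨ □p:
s: ◇¬p is T, □p is F. ✓
t: ◇¬p is T, □p is F. ✓
u: ◇¬p is T, □p is F. ✓
— 3 worlds.
For ◇p:
s: successors {s}; p there: s:F. ✗
t: successors {t}; p there: t:F. ✗
u: successors {t, u}; p there: t:F, u:T. ✓
— 1 world.

3 and 1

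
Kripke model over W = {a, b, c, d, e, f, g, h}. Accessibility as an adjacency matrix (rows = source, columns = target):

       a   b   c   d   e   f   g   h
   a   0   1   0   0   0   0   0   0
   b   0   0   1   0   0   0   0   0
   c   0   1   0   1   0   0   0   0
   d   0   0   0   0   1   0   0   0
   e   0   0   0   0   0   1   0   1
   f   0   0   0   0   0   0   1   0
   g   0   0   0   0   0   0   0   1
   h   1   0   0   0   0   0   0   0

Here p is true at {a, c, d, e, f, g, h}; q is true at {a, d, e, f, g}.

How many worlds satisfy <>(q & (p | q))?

5

a: successors {b}; q & (p | q) there: b:F. ✗
b: successors {c}; q & (p | q) there: c:F. ✗
c: successors {b, d}; q & (p | q) there: b:F, d:T. ✓
d: successors {e}; q & (p | q) there: e:T. ✓
e: successors {f, h}; q & (p | q) there: f:T, h:F. ✓
f: successors {g}; q & (p | q) there: g:T. ✓
g: successors {h}; q & (p | q) there: h:F. ✗
h: successors {a}; q & (p | q) there: a:T. ✓
Satisfying worlds: {c, d, e, f, h}.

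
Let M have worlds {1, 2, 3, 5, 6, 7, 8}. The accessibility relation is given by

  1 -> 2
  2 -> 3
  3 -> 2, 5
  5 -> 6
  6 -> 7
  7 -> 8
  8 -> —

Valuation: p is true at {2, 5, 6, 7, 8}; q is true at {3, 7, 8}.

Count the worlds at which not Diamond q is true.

1: Diamond q is F. ✓
2: Diamond q is T. ✗
3: Diamond q is F. ✓
5: Diamond q is F. ✓
6: Diamond q is T. ✗
7: Diamond q is T. ✗
8: Diamond q is F. ✓
Satisfying worlds: {1, 3, 5, 8}.

4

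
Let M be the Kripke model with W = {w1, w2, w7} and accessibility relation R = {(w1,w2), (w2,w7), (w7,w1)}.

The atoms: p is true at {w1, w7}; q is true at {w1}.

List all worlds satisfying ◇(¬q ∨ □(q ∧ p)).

w1: successors {w2}; ¬q ∨ □(q ∧ p) there: w2:T. ✓
w2: successors {w7}; ¬q ∨ □(q ∧ p) there: w7:T. ✓
w7: successors {w1}; ¬q ∨ □(q ∧ p) there: w1:F. ✗

{w1, w2}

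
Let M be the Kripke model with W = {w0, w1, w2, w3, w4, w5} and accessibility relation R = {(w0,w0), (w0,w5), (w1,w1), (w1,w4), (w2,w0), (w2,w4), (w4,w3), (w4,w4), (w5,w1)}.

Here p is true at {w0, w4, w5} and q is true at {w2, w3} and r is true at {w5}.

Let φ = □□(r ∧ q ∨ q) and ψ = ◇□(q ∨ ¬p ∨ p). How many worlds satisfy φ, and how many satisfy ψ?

For □□(r ∧ q ∨ q):
w0: successors {w0, w5}; □(r ∧ q ∨ q) there: w0:F, w5:F. ✗
w1: successors {w1, w4}; □(r ∧ q ∨ q) there: w1:F, w4:F. ✗
w2: successors {w0, w4}; □(r ∧ q ∨ q) there: w0:F, w4:F. ✗
w3: no successors, so □□(r ∧ q ∨ q) holds vacuously. ✓
w4: successors {w3, w4}; □(r ∧ q ∨ q) there: w3:T, w4:F. ✗
w5: successors {w1}; □(r ∧ q ∨ q) there: w1:F. ✗
— 1 world.
For ◇□(q ∨ ¬p ∨ p):
w0: successors {w0, w5}; □(q ∨ ¬p ∨ p) there: w0:T, w5:T. ✓
w1: successors {w1, w4}; □(q ∨ ¬p ∨ p) there: w1:T, w4:T. ✓
w2: successors {w0, w4}; □(q ∨ ¬p ∨ p) there: w0:T, w4:T. ✓
w3: no successors, so ◇□(q ∨ ¬p ∨ p) fails. ✗
w4: successors {w3, w4}; □(q ∨ ¬p ∨ p) there: w3:T, w4:T. ✓
w5: successors {w1}; □(q ∨ ¬p ∨ p) there: w1:T. ✓
— 5 worlds.

1 and 5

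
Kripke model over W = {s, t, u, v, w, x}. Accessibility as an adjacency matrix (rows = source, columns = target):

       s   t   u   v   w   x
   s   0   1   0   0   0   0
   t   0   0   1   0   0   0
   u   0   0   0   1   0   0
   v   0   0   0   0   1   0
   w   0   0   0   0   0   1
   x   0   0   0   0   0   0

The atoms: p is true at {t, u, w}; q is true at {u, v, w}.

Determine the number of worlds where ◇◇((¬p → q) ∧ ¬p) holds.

s: successors {t}; ◇((¬p → q) ∧ ¬p) there: t:F. ✗
t: successors {u}; ◇((¬p → q) ∧ ¬p) there: u:T. ✓
u: successors {v}; ◇((¬p → q) ∧ ¬p) there: v:F. ✗
v: successors {w}; ◇((¬p → q) ∧ ¬p) there: w:F. ✗
w: successors {x}; ◇((¬p → q) ∧ ¬p) there: x:F. ✗
x: no successors, so ◇◇((¬p → q) ∧ ¬p) fails. ✗
Satisfying worlds: {t}.

1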